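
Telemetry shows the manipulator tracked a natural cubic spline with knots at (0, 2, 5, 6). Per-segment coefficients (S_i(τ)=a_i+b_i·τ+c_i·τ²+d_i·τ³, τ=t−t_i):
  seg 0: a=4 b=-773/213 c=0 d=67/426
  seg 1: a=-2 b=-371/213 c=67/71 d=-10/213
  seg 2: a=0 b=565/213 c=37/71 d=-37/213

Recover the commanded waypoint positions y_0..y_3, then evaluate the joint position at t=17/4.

y_0=4 y_1=-2 y_2=0 y_3=3
S(17/4) = -3809/2272

y_0 = S_0(0) = a_0 = 4
y_1 = S_1(0) = a_1 = -2
y_2 = S_2(0) = a_2 = 0
y_3 = S_2(1) = 3
t_q=17/4 is in segment 1 (τ=9/4); S_1(τ)=-3809/2272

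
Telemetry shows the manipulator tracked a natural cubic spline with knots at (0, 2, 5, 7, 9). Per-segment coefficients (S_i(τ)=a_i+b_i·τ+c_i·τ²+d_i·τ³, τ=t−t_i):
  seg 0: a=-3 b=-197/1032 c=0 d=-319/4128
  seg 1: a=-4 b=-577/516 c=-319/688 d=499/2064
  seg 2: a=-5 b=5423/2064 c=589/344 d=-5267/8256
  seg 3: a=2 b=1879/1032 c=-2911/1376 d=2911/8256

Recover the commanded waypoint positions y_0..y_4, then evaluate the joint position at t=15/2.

y_0 = S_0(0) = a_0 = -3
y_1 = S_1(0) = a_1 = -4
y_2 = S_2(0) = a_2 = -5
y_3 = S_3(0) = a_3 = 2
y_4 = S_3(2) = 0
t_q=15/2 is in segment 3 (τ=1/2); S_3(τ)=53401/22016

y_0=-3 y_1=-4 y_2=-5 y_3=2 y_4=0
S(15/2) = 53401/22016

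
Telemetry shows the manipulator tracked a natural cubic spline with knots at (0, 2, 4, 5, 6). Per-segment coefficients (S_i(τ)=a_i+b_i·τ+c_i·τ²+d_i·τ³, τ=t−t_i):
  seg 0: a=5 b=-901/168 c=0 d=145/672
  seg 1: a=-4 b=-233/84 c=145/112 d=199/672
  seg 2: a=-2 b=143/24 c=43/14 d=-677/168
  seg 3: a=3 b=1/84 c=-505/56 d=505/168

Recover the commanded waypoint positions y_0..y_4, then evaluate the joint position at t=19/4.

y_0 = S_0(0) = a_0 = 5
y_1 = S_1(0) = a_1 = -4
y_2 = S_2(0) = a_2 = -2
y_3 = S_3(0) = a_3 = 3
y_4 = S_3(1) = -3
t_q=19/4 is in segment 2 (τ=3/4); S_2(τ)=8947/3584

y_0=5 y_1=-4 y_2=-2 y_3=3 y_4=-3
S(19/4) = 8947/3584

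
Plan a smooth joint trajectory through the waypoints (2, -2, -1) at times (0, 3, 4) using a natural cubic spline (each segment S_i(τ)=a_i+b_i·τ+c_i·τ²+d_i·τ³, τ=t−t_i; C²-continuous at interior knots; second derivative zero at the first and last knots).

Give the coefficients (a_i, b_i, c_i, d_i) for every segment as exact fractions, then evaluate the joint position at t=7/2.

  seg 0: a=2 b=-53/24 c=0 d=7/72
  seg 1: a=-2 b=5/12 c=7/8 d=-7/24
S(7/2) = -103/64

Δ: Δ0=-4/3, Δ1=1
row 1: diag=8, rhs=14; c'=1/8, d'=7/4
back: M1=7/4
M: M0=0, M1=7/4, M2=0
seg 0: a=2, c=M0/2=0, d=(M1−M0)/(6·3)=7/72, b=Δ0−h0·(2M0+M1)/6=-53/24
seg 1: a=-2, c=M1/2=7/8, d=(M2−M1)/(6·1)=-7/24, b=Δ1−h1·(2M1+M2)/6=5/12
t_q=7/2 → seg 1, τ=1/2; S=-2+5/12·τ+7/8·τ²+-7/24·τ³=-103/64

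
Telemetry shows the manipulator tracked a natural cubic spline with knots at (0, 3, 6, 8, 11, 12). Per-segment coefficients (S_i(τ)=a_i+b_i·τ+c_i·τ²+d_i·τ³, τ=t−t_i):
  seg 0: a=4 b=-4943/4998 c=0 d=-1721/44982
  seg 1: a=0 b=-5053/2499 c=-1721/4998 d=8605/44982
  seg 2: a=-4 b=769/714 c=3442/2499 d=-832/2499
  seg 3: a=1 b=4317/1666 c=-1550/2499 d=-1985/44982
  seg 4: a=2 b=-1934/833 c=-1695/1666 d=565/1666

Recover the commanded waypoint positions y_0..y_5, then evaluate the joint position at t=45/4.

y_0=4 y_1=0 y_2=-4 y_3=1 y_4=2 y_5=-1
S(45/4) = 20735/15232

y_0 = S_0(0) = a_0 = 4
y_1 = S_1(0) = a_1 = 0
y_2 = S_2(0) = a_2 = -4
y_3 = S_3(0) = a_3 = 1
y_4 = S_4(0) = a_4 = 2
y_5 = S_4(1) = -1
t_q=45/4 is in segment 4 (τ=1/4); S_4(τ)=20735/15232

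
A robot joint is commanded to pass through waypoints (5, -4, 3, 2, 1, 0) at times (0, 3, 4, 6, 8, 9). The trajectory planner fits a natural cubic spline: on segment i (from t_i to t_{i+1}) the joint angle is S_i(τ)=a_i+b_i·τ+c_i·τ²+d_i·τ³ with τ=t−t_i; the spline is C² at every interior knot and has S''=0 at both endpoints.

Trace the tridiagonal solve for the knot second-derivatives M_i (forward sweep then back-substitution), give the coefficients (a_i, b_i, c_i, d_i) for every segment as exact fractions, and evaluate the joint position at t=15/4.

  seg 0: a=5 b=-3456/469 c=0 d=683/1407
  seg 1: a=-4 b=2691/469 c=2049/469 d=-1457/469
  seg 2: a=3 b=2418/469 c=-2322/469 d=569/536
  seg 3: a=2 b=-1791/938 c=2661/1876 d=-1339/3752
  seg 4: a=1 b=-243/469 c=-339/469 d=113/469
S(15/4) = 43529/30016

Δ: Δ0=-3, Δ1=7, Δ2=-1/2, Δ3=-1/2, Δ4=-1
row 1: diag=8, rhs=60; c'=1/8, d'=15/2
row 2: denom=6−1·1/8=47/8; d'=(-45−1·15/2)/(47/8)=-420/47
row 3: denom=8−2·16/47=344/47; d'=(0−2·-420/47)/(344/47)=105/43
row 4: denom=6−2·47/172=469/86; d'=(-3−2·105/43)/(469/86)=-678/469
back: M4=-678/469
back: M3=105/43−47/172·-678/469=2661/938
back: M2=-420/47−16/47·2661/938=-4644/469
back: M1=15/2−1/8·-4644/469=4098/469
M: M0=0, M1=4098/469, M2=-4644/469, M3=2661/938, M4=-678/469, M5=0
seg 0: a=5, c=M0/2=0, d=(M1−M0)/(6·3)=683/1407, b=Δ0−h0·(2M0+M1)/6=-3456/469
seg 1: a=-4, c=M1/2=2049/469, d=(M2−M1)/(6·1)=-1457/469, b=Δ1−h1·(2M1+M2)/6=2691/469
seg 2: a=3, c=M2/2=-2322/469, d=(M3−M2)/(6·2)=569/536, b=Δ2−h2·(2M2+M3)/6=2418/469
seg 3: a=2, c=M3/2=2661/1876, d=(M4−M3)/(6·2)=-1339/3752, b=Δ3−h3·(2M3+M4)/6=-1791/938
seg 4: a=1, c=M4/2=-339/469, d=(M5−M4)/(6·1)=113/469, b=Δ4−h4·(2M4+M5)/6=-243/469
t_q=15/4 → seg 1, τ=3/4; S=-4+2691/469·τ+2049/469·τ²+-1457/469·τ³=43529/30016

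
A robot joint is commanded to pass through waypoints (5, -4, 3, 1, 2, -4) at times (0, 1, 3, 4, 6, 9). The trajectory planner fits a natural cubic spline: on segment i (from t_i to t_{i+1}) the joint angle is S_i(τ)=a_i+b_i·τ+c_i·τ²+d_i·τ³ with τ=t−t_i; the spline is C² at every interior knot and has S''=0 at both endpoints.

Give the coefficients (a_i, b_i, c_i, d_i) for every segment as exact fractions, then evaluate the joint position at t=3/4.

  seg 0: a=5 b=-20339/1732 c=0 d=4751/1732
  seg 1: a=-4 b=-3043/866 c=14253/1732 d=-8179/3464
  seg 2: a=3 b=463/433 c=-2571/433 d=1242/433
  seg 3: a=1 b=-953/433 c=1155/433 d=-2281/3464
  seg 4: a=2 b=491/866 c=-2223/1732 d=247/1732
S(3/4) = -293755/110848

Δ: Δ0=-9, Δ1=7/2, Δ2=-2, Δ3=1/2, Δ4=-2
row 1: diag=6, rhs=75; c'=1/3, d'=25/2
row 2: denom=6−2·1/3=16/3; d'=(-33−2·25/2)/(16/3)=-87/8
row 3: denom=6−1·3/16=93/16; d'=(15−1·-87/8)/(93/16)=138/31
row 4: denom=10−2·32/93=866/93; d'=(-15−2·138/31)/(866/93)=-2223/866
back: M4=-2223/866
back: M3=138/31−32/93·-2223/866=2310/433
back: M2=-87/8−3/16·2310/433=-5142/433
back: M1=25/2−1/3·-5142/433=14253/866
M: M0=0, M1=14253/866, M2=-5142/433, M3=2310/433, M4=-2223/866, M5=0
seg 0: a=5, c=M0/2=0, d=(M1−M0)/(6·1)=4751/1732, b=Δ0−h0·(2M0+M1)/6=-20339/1732
seg 1: a=-4, c=M1/2=14253/1732, d=(M2−M1)/(6·2)=-8179/3464, b=Δ1−h1·(2M1+M2)/6=-3043/866
seg 2: a=3, c=M2/2=-2571/433, d=(M3−M2)/(6·1)=1242/433, b=Δ2−h2·(2M2+M3)/6=463/433
seg 3: a=1, c=M3/2=1155/433, d=(M4−M3)/(6·2)=-2281/3464, b=Δ3−h3·(2M3+M4)/6=-953/433
seg 4: a=2, c=M4/2=-2223/1732, d=(M5−M4)/(6·3)=247/1732, b=Δ4−h4·(2M4+M5)/6=491/866
t_q=3/4 → seg 0, τ=3/4; S=5+-20339/1732·τ+0·τ²+4751/1732·τ³=-293755/110848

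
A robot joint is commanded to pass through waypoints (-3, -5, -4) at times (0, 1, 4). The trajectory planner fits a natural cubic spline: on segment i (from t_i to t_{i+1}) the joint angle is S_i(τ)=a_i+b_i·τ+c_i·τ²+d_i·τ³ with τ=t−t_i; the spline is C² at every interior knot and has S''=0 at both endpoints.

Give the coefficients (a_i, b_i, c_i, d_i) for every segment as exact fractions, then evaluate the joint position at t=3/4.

Δ: Δ0=-2, Δ1=1/3
row 1: diag=8, rhs=14; c'=3/8, d'=7/4
back: M1=7/4
M: M0=0, M1=7/4, M2=0
seg 0: a=-3, c=M0/2=0, d=(M1−M0)/(6·1)=7/24, b=Δ0−h0·(2M0+M1)/6=-55/24
seg 1: a=-5, c=M1/2=7/8, d=(M2−M1)/(6·3)=-7/72, b=Δ1−h1·(2M1+M2)/6=-17/12
t_q=3/4 → seg 0, τ=3/4; S=-3+-55/24·τ+0·τ²+7/24·τ³=-2353/512

  seg 0: a=-3 b=-55/24 c=0 d=7/24
  seg 1: a=-5 b=-17/12 c=7/8 d=-7/72
S(3/4) = -2353/512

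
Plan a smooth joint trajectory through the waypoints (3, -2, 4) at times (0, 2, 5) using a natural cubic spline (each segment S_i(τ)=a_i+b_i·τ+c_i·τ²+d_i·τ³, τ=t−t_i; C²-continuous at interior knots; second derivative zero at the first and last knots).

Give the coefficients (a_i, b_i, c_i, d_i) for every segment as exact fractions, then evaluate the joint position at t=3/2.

  seg 0: a=3 b=-17/5 c=0 d=9/40
  seg 1: a=-2 b=-7/10 c=27/20 d=-3/20
S(3/2) = -429/320

Δ: Δ0=-5/2, Δ1=2
row 1: diag=10, rhs=27; c'=3/10, d'=27/10
back: M1=27/10
M: M0=0, M1=27/10, M2=0
seg 0: a=3, c=M0/2=0, d=(M1−M0)/(6·2)=9/40, b=Δ0−h0·(2M0+M1)/6=-17/5
seg 1: a=-2, c=M1/2=27/20, d=(M2−M1)/(6·3)=-3/20, b=Δ1−h1·(2M1+M2)/6=-7/10
t_q=3/2 → seg 0, τ=3/2; S=3+-17/5·τ+0·τ²+9/40·τ³=-429/320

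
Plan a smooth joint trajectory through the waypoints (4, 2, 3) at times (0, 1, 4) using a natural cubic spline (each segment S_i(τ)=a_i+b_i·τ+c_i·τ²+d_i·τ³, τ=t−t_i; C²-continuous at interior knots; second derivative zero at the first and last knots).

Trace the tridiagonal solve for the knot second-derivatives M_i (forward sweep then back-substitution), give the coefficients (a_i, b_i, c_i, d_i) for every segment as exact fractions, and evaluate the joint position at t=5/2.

Δ: Δ0=-2, Δ1=1/3
row 1: diag=8, rhs=14; c'=3/8, d'=7/4
back: M1=7/4
M: M0=0, M1=7/4, M2=0
seg 0: a=4, c=M0/2=0, d=(M1−M0)/(6·1)=7/24, b=Δ0−h0·(2M0+M1)/6=-55/24
seg 1: a=2, c=M1/2=7/8, d=(M2−M1)/(6·3)=-7/72, b=Δ1−h1·(2M1+M2)/6=-17/12
t_q=5/2 → seg 1, τ=3/2; S=2+-17/12·τ+7/8·τ²+-7/72·τ³=97/64

  seg 0: a=4 b=-55/24 c=0 d=7/24
  seg 1: a=2 b=-17/12 c=7/8 d=-7/72
S(5/2) = 97/64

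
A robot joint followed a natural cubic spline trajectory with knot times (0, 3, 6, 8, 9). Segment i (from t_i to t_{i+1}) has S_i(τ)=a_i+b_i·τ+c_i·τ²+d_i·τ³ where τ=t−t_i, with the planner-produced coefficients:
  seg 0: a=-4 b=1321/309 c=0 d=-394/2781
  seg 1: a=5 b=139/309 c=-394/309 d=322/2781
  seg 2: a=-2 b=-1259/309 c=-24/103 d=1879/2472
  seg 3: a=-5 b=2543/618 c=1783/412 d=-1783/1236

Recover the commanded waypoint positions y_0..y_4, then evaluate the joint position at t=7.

y_0 = S_0(0) = a_0 = -4
y_1 = S_1(0) = a_1 = 5
y_2 = S_2(0) = a_2 = -2
y_3 = S_3(0) = a_3 = -5
y_4 = S_3(1) = 2
t_q=7 is in segment 2 (τ=1); S_2(τ)=-4571/824

y_0=-4 y_1=5 y_2=-2 y_3=-5 y_4=2
S(7) = -4571/824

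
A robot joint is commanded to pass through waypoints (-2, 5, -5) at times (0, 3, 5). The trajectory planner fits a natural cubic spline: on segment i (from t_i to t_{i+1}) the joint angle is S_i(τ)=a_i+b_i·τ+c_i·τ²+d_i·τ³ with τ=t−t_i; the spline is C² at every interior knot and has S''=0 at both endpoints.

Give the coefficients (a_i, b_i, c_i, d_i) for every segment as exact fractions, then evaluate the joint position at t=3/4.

  seg 0: a=-2 b=68/15 c=0 d=-11/45
  seg 1: a=5 b=-31/15 c=-11/5 d=11/30
S(3/4) = 83/64

Δ: Δ0=7/3, Δ1=-5
row 1: diag=10, rhs=-44; c'=1/5, d'=-22/5
back: M1=-22/5
M: M0=0, M1=-22/5, M2=0
seg 0: a=-2, c=M0/2=0, d=(M1−M0)/(6·3)=-11/45, b=Δ0−h0·(2M0+M1)/6=68/15
seg 1: a=5, c=M1/2=-11/5, d=(M2−M1)/(6·2)=11/30, b=Δ1−h1·(2M1+M2)/6=-31/15
t_q=3/4 → seg 0, τ=3/4; S=-2+68/15·τ+0·τ²+-11/45·τ³=83/64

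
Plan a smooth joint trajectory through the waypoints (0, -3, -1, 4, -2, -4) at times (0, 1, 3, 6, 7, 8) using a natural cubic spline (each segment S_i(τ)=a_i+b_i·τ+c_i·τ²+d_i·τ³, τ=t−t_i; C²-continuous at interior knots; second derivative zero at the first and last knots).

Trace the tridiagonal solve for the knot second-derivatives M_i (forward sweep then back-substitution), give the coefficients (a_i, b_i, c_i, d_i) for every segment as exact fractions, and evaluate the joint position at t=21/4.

  seg 0: a=0 b=-811/228 c=0 d=127/228
  seg 1: a=-3 b=-215/114 c=127/76 d=-13/114
  seg 2: a=-1 b=391/114 c=75/76 d=-359/684
  seg 3: a=4 b=-1099/228 c=-71/19 d=583/228
  seg 4: a=-2 b=-527/114 c=299/76 d=-299/228
S(21/4) = 27893/4864

Δ: Δ0=-3, Δ1=1, Δ2=5/3, Δ3=-6, Δ4=-2
row 1: diag=6, rhs=24; c'=1/3, d'=4
row 2: denom=10−2·1/3=28/3; d'=(4−2·4)/(28/3)=-3/7
row 3: denom=8−3·9/28=197/28; d'=(-46−3·-3/7)/(197/28)=-1252/197
row 4: denom=4−1·28/197=760/197; d'=(24−1·-1252/197)/(760/197)=299/38
back: M4=299/38
back: M3=-1252/197−28/197·299/38=-142/19
back: M2=-3/7−9/28·-142/19=75/38
back: M1=4−1/3·75/38=127/38
M: M0=0, M1=127/38, M2=75/38, M3=-142/19, M4=299/38, M5=0
seg 0: a=0, c=M0/2=0, d=(M1−M0)/(6·1)=127/228, b=Δ0−h0·(2M0+M1)/6=-811/228
seg 1: a=-3, c=M1/2=127/76, d=(M2−M1)/(6·2)=-13/114, b=Δ1−h1·(2M1+M2)/6=-215/114
seg 2: a=-1, c=M2/2=75/76, d=(M3−M2)/(6·3)=-359/684, b=Δ2−h2·(2M2+M3)/6=391/114
seg 3: a=4, c=M3/2=-71/19, d=(M4−M3)/(6·1)=583/228, b=Δ3−h3·(2M3+M4)/6=-1099/228
seg 4: a=-2, c=M4/2=299/76, d=(M5−M4)/(6·1)=-299/228, b=Δ4−h4·(2M4+M5)/6=-527/114
t_q=21/4 → seg 2, τ=9/4; S=-1+391/114·τ+75/76·τ²+-359/684·τ³=27893/4864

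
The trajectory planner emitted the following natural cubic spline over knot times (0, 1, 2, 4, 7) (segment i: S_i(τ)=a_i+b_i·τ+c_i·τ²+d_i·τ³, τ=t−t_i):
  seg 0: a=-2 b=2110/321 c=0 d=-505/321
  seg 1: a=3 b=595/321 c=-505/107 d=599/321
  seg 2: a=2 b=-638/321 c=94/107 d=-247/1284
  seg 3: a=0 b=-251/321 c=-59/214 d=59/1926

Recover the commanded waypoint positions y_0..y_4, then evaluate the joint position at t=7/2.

y_0 = S_0(0) = a_0 = -2
y_1 = S_1(0) = a_1 = 3
y_2 = S_2(0) = a_2 = 2
y_3 = S_3(0) = a_3 = 0
y_4 = S_3(3) = -4
t_q=7/2 is in segment 2 (τ=3/2); S_2(τ)=1185/3424

y_0=-2 y_1=3 y_2=2 y_3=0 y_4=-4
S(7/2) = 1185/3424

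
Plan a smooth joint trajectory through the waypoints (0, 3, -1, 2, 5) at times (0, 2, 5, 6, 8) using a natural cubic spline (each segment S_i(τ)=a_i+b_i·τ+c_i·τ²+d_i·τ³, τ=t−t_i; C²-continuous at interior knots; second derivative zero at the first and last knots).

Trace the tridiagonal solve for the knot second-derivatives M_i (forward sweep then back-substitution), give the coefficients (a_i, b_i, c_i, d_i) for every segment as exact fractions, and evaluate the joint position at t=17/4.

  seg 0: a=0 b=1583/624 c=0 d=-647/2496
  seg 1: a=3 b=-179/312 c=-647/416 d=125/288
  seg 2: a=-1 b=2263/1248 c=489/208 d=-1453/1248
  seg 3: a=2 b=943/312 c=-475/416 d=475/2496
S(17/4) = -32499/26624

Δ: Δ0=3/2, Δ1=-4/3, Δ2=3, Δ3=3/2
row 1: diag=10, rhs=-17; c'=3/10, d'=-17/10
row 2: denom=8−3·3/10=71/10; d'=(26−3·-17/10)/(71/10)=311/71
row 3: denom=6−1·10/71=416/71; d'=(-9−1·311/71)/(416/71)=-475/208
back: M3=-475/208
back: M2=311/71−10/71·-475/208=489/104
back: M1=-17/10−3/10·489/104=-647/208
M: M0=0, M1=-647/208, M2=489/104, M3=-475/208, M4=0
seg 0: a=0, c=M0/2=0, d=(M1−M0)/(6·2)=-647/2496, b=Δ0−h0·(2M0+M1)/6=1583/624
seg 1: a=3, c=M1/2=-647/416, d=(M2−M1)/(6·3)=125/288, b=Δ1−h1·(2M1+M2)/6=-179/312
seg 2: a=-1, c=M2/2=489/208, d=(M3−M2)/(6·1)=-1453/1248, b=Δ2−h2·(2M2+M3)/6=2263/1248
seg 3: a=2, c=M3/2=-475/416, d=(M4−M3)/(6·2)=475/2496, b=Δ3−h3·(2M3+M4)/6=943/312
t_q=17/4 → seg 1, τ=9/4; S=3+-179/312·τ+-647/416·τ²+125/288·τ³=-32499/26624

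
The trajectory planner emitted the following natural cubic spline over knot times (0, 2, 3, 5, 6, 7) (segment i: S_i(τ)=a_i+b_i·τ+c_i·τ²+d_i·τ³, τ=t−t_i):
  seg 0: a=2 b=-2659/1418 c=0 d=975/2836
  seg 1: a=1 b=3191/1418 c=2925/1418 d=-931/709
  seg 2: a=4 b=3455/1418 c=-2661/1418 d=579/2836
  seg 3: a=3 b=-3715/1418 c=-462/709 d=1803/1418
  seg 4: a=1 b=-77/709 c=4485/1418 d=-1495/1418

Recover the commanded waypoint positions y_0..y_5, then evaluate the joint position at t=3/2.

y_0 = S_0(0) = a_0 = 2
y_1 = S_1(0) = a_1 = 1
y_2 = S_2(0) = a_2 = 4
y_3 = S_3(0) = a_3 = 3
y_4 = S_4(0) = a_4 = 1
y_5 = S_4(1) = 3
t_q=3/2 is in segment 0 (τ=3/2); S_0(τ)=7885/22688

y_0=2 y_1=1 y_2=4 y_3=3 y_4=1 y_5=3
S(3/2) = 7885/22688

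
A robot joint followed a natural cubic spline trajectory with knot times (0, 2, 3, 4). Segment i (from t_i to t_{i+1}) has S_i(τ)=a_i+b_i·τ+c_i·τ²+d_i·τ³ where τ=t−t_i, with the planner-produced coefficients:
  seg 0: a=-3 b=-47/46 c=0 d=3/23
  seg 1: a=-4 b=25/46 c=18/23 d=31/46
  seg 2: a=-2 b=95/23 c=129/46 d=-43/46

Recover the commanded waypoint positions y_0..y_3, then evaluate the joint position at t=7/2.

y_0 = S_0(0) = a_0 = -3
y_1 = S_1(0) = a_1 = -4
y_2 = S_2(0) = a_2 = -2
y_3 = S_2(1) = 4
t_q=7/2 is in segment 2 (τ=1/2); S_2(τ)=239/368

y_0=-3 y_1=-4 y_2=-2 y_3=4
S(7/2) = 239/368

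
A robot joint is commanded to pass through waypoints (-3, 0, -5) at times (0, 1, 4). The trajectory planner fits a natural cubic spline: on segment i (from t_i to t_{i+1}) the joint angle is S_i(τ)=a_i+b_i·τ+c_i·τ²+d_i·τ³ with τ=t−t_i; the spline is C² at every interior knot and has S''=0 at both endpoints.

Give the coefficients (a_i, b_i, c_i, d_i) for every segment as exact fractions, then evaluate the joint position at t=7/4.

Δ: Δ0=3, Δ1=-5/3
row 1: diag=8, rhs=-28; c'=3/8, d'=-7/2
back: M1=-7/2
M: M0=0, M1=-7/2, M2=0
seg 0: a=-3, c=M0/2=0, d=(M1−M0)/(6·1)=-7/12, b=Δ0−h0·(2M0+M1)/6=43/12
seg 1: a=0, c=M1/2=-7/4, d=(M2−M1)/(6·3)=7/36, b=Δ1−h1·(2M1+M2)/6=11/6
t_q=7/4 → seg 1, τ=3/4; S=0+11/6·τ+-7/4·τ²+7/36·τ³=121/256

  seg 0: a=-3 b=43/12 c=0 d=-7/12
  seg 1: a=0 b=11/6 c=-7/4 d=7/36
S(7/4) = 121/256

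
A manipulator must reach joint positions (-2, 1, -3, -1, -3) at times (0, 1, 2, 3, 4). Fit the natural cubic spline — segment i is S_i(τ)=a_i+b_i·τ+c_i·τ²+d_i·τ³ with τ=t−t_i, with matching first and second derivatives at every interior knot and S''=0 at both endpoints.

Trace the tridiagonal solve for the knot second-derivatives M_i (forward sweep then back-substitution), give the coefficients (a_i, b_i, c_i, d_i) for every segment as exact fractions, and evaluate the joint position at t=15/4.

  seg 0: a=-2 b=43/8 c=0 d=-19/8
  seg 1: a=1 b=-7/4 c=-57/8 d=39/8
  seg 2: a=-3 b=-11/8 c=15/2 d=-33/8
  seg 3: a=-1 b=5/4 c=-39/8 d=13/8
S(15/4) = -1085/512

Δ: Δ0=3, Δ1=-4, Δ2=2, Δ3=-2
row 1: diag=4, rhs=-42; c'=1/4, d'=-21/2
row 2: denom=4−1·1/4=15/4; d'=(36−1·-21/2)/(15/4)=62/5
row 3: denom=4−1·4/15=56/15; d'=(-24−1·62/5)/(56/15)=-39/4
back: M3=-39/4
back: M2=62/5−4/15·-39/4=15
back: M1=-21/2−1/4·15=-57/4
M: M0=0, M1=-57/4, M2=15, M3=-39/4, M4=0
seg 0: a=-2, c=M0/2=0, d=(M1−M0)/(6·1)=-19/8, b=Δ0−h0·(2M0+M1)/6=43/8
seg 1: a=1, c=M1/2=-57/8, d=(M2−M1)/(6·1)=39/8, b=Δ1−h1·(2M1+M2)/6=-7/4
seg 2: a=-3, c=M2/2=15/2, d=(M3−M2)/(6·1)=-33/8, b=Δ2−h2·(2M2+M3)/6=-11/8
seg 3: a=-1, c=M3/2=-39/8, d=(M4−M3)/(6·1)=13/8, b=Δ3−h3·(2M3+M4)/6=5/4
t_q=15/4 → seg 3, τ=3/4; S=-1+5/4·τ+-39/8·τ²+13/8·τ³=-1085/512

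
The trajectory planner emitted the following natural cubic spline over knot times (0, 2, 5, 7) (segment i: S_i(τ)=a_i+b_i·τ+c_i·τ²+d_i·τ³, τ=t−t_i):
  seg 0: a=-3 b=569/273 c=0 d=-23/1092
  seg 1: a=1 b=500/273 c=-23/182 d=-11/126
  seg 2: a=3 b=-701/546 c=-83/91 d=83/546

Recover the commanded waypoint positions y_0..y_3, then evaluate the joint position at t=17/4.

y_0 = S_0(0) = a_0 = -3
y_1 = S_1(0) = a_1 = 1
y_2 = S_2(0) = a_2 = 3
y_3 = S_2(2) = -2
t_q=17/4 is in segment 1 (τ=9/4); S_1(τ)=40613/11648

y_0=-3 y_1=1 y_2=3 y_3=-2
S(17/4) = 40613/11648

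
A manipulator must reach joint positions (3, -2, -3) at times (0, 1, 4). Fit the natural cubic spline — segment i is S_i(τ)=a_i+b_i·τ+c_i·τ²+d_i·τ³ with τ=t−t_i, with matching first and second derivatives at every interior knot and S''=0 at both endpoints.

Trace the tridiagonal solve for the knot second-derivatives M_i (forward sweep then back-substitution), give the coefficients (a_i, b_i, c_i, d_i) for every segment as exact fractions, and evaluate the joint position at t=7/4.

Δ: Δ0=-5, Δ1=-1/3
row 1: diag=8, rhs=28; c'=3/8, d'=7/2
back: M1=7/2
M: M0=0, M1=7/2, M2=0
seg 0: a=3, c=M0/2=0, d=(M1−M0)/(6·1)=7/12, b=Δ0−h0·(2M0+M1)/6=-67/12
seg 1: a=-2, c=M1/2=7/4, d=(M2−M1)/(6·3)=-7/36, b=Δ1−h1·(2M1+M2)/6=-23/6
t_q=7/4 → seg 1, τ=3/4; S=-2+-23/6·τ+7/4·τ²+-7/36·τ³=-1017/256

  seg 0: a=3 b=-67/12 c=0 d=7/12
  seg 1: a=-2 b=-23/6 c=7/4 d=-7/36
S(7/4) = -1017/256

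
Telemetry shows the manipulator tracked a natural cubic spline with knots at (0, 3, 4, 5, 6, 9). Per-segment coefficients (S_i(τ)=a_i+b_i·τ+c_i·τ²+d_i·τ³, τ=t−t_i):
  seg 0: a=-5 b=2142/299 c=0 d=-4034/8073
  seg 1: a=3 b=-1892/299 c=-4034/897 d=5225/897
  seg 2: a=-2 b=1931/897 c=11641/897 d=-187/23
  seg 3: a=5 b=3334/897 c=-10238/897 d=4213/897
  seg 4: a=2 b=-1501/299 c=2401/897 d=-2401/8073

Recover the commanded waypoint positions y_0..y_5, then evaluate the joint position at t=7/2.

y_0=-5 y_1=3 y_2=-2 y_3=5 y_4=2 y_5=3
S(7/2) = -4019/7176

y_0 = S_0(0) = a_0 = -5
y_1 = S_1(0) = a_1 = 3
y_2 = S_2(0) = a_2 = -2
y_3 = S_3(0) = a_3 = 5
y_4 = S_4(0) = a_4 = 2
y_5 = S_4(3) = 3
t_q=7/2 is in segment 1 (τ=1/2); S_1(τ)=-4019/7176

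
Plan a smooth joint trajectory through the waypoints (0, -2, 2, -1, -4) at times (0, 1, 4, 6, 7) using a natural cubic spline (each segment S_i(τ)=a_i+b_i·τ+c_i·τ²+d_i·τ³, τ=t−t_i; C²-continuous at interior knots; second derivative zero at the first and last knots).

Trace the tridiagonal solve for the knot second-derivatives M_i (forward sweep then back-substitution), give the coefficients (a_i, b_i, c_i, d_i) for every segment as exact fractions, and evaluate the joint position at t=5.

  seg 0: a=0 b=-1525/591 c=0 d=343/591
  seg 1: a=-2 b=-496/591 c=343/197 d=-601/1773
  seg 2: a=2 b=269/591 c=-258/197 d=785/4728
  seg 3: a=-1 b=-3299/1182 c=-247/788 d=247/2364
S(5) = 2067/1576

Δ: Δ0=-2, Δ1=4/3, Δ2=-3/2, Δ3=-3
row 1: diag=8, rhs=20; c'=3/8, d'=5/2
row 2: denom=10−3·3/8=71/8; d'=(-17−3·5/2)/(71/8)=-196/71
row 3: denom=6−2·16/71=394/71; d'=(-9−2·-196/71)/(394/71)=-247/394
back: M3=-247/394
back: M2=-196/71−16/71·-247/394=-516/197
back: M1=5/2−3/8·-516/197=686/197
M: M0=0, M1=686/197, M2=-516/197, M3=-247/394, M4=0
seg 0: a=0, c=M0/2=0, d=(M1−M0)/(6·1)=343/591, b=Δ0−h0·(2M0+M1)/6=-1525/591
seg 1: a=-2, c=M1/2=343/197, d=(M2−M1)/(6·3)=-601/1773, b=Δ1−h1·(2M1+M2)/6=-496/591
seg 2: a=2, c=M2/2=-258/197, d=(M3−M2)/(6·2)=785/4728, b=Δ2−h2·(2M2+M3)/6=269/591
seg 3: a=-1, c=M3/2=-247/788, d=(M4−M3)/(6·1)=247/2364, b=Δ3−h3·(2M3+M4)/6=-3299/1182
t_q=5 → seg 2, τ=1; S=2+269/591·τ+-258/197·τ²+785/4728·τ³=2067/1576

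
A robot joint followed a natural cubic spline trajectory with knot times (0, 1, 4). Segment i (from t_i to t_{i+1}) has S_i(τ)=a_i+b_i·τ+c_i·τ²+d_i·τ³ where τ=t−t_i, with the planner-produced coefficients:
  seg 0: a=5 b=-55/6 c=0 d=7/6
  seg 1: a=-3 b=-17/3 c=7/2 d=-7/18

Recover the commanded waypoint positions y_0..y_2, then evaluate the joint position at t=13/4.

y_0 = S_0(0) = a_0 = 5
y_1 = S_1(0) = a_1 = -3
y_2 = S_1(3) = 1
t_q=13/4 is in segment 1 (τ=9/4); S_1(τ)=-315/128

y_0=5 y_1=-3 y_2=1
S(13/4) = -315/128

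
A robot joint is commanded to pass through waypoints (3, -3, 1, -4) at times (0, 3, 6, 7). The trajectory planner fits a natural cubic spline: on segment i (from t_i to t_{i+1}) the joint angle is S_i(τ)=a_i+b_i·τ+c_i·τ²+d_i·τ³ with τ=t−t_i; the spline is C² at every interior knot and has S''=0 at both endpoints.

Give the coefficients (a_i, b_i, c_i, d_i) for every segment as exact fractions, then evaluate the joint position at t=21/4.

Δ: Δ0=-2, Δ1=4/3, Δ2=-5
row 1: diag=12, rhs=20; c'=1/4, d'=5/3
row 2: denom=8−3·1/4=29/4; d'=(-38−3·5/3)/(29/4)=-172/29
back: M2=-172/29
back: M1=5/3−1/4·-172/29=274/87
M: M0=0, M1=274/87, M2=-172/29, M3=0
seg 0: a=3, c=M0/2=0, d=(M1−M0)/(6·3)=137/783, b=Δ0−h0·(2M0+M1)/6=-311/87
seg 1: a=-3, c=M1/2=137/87, d=(M2−M1)/(6·3)=-395/783, b=Δ1−h1·(2M1+M2)/6=100/87
seg 2: a=1, c=M2/2=-86/29, d=(M3−M2)/(6·1)=86/87, b=Δ2−h2·(2M2+M3)/6=-263/87
t_q=21/4 → seg 1, τ=9/4; S=-3+100/87·τ+137/87·τ²+-395/783·τ³=3363/1856

  seg 0: a=3 b=-311/87 c=0 d=137/783
  seg 1: a=-3 b=100/87 c=137/87 d=-395/783
  seg 2: a=1 b=-263/87 c=-86/29 d=86/87
S(21/4) = 3363/1856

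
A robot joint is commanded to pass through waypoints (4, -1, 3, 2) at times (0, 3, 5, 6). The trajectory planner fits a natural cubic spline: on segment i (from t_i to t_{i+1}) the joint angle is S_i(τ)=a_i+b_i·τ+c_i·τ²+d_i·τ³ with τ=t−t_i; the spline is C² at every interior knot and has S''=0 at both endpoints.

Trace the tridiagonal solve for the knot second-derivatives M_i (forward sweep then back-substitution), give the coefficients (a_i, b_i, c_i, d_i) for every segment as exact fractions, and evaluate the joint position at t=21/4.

  seg 0: a=4 b=-19/6 c=0 d=1/6
  seg 1: a=-1 b=4/3 c=3/2 d=-7/12
  seg 2: a=3 b=1/3 c=-2 d=2/3
S(21/4) = 95/32

Δ: Δ0=-5/3, Δ1=2, Δ2=-1
row 1: diag=10, rhs=22; c'=1/5, d'=11/5
row 2: denom=6−2·1/5=28/5; d'=(-18−2·11/5)/(28/5)=-4
back: M2=-4
back: M1=11/5−1/5·-4=3
M: M0=0, M1=3, M2=-4, M3=0
seg 0: a=4, c=M0/2=0, d=(M1−M0)/(6·3)=1/6, b=Δ0−h0·(2M0+M1)/6=-19/6
seg 1: a=-1, c=M1/2=3/2, d=(M2−M1)/(6·2)=-7/12, b=Δ1−h1·(2M1+M2)/6=4/3
seg 2: a=3, c=M2/2=-2, d=(M3−M2)/(6·1)=2/3, b=Δ2−h2·(2M2+M3)/6=1/3
t_q=21/4 → seg 2, τ=1/4; S=3+1/3·τ+-2·τ²+2/3·τ³=95/32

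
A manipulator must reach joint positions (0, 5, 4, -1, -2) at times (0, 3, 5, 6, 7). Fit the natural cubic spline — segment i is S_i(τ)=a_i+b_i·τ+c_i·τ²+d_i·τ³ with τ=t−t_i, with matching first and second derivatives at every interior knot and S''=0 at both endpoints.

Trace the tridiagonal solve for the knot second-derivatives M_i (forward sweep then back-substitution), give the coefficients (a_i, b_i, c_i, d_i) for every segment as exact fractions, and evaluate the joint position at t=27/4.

  seg 0: a=0 b=2245/1284 c=0 d=-35/3852
  seg 1: a=5 b=965/642 c=-35/428 d=-1181/2568
  seg 2: a=4 b=-1394/321 c=-304/107 d=701/321
  seg 3: a=-1 b=-1115/321 c=397/107 d=-397/321
S(27/4) = -13969/6848

Δ: Δ0=5/3, Δ1=-1/2, Δ2=-5, Δ3=-1
row 1: diag=10, rhs=-13; c'=1/5, d'=-13/10
row 2: denom=6−2·1/5=28/5; d'=(-27−2·-13/10)/(28/5)=-61/14
row 3: denom=4−1·5/28=107/28; d'=(24−1·-61/14)/(107/28)=794/107
back: M3=794/107
back: M2=-61/14−5/28·794/107=-608/107
back: M1=-13/10−1/5·-608/107=-35/214
M: M0=0, M1=-35/214, M2=-608/107, M3=794/107, M4=0
seg 0: a=0, c=M0/2=0, d=(M1−M0)/(6·3)=-35/3852, b=Δ0−h0·(2M0+M1)/6=2245/1284
seg 1: a=5, c=M1/2=-35/428, d=(M2−M1)/(6·2)=-1181/2568, b=Δ1−h1·(2M1+M2)/6=965/642
seg 2: a=4, c=M2/2=-304/107, d=(M3−M2)/(6·1)=701/321, b=Δ2−h2·(2M2+M3)/6=-1394/321
seg 3: a=-1, c=M3/2=397/107, d=(M4−M3)/(6·1)=-397/321, b=Δ3−h3·(2M3+M4)/6=-1115/321
t_q=27/4 → seg 3, τ=3/4; S=-1+-1115/321·τ+397/107·τ²+-397/321·τ³=-13969/6848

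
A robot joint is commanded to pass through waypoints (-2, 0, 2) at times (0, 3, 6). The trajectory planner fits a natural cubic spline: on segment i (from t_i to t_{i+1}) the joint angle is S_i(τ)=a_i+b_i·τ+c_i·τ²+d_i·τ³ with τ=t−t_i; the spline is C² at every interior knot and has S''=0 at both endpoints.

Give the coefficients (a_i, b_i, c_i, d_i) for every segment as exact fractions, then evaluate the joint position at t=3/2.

Δ: Δ0=2/3, Δ1=2/3
row 1: diag=12, rhs=0; c'=1/4, d'=0
back: M1=0
M: M0=0, M1=0, M2=0
seg 0: a=-2, c=M0/2=0, d=(M1−M0)/(6·3)=0, b=Δ0−h0·(2M0+M1)/6=2/3
seg 1: a=0, c=M1/2=0, d=(M2−M1)/(6·3)=0, b=Δ1−h1·(2M1+M2)/6=2/3
t_q=3/2 → seg 0, τ=3/2; S=-2+2/3·τ+0·τ²+0·τ³=-1

  seg 0: a=-2 b=2/3 c=0 d=0
  seg 1: a=0 b=2/3 c=0 d=0
S(3/2) = -1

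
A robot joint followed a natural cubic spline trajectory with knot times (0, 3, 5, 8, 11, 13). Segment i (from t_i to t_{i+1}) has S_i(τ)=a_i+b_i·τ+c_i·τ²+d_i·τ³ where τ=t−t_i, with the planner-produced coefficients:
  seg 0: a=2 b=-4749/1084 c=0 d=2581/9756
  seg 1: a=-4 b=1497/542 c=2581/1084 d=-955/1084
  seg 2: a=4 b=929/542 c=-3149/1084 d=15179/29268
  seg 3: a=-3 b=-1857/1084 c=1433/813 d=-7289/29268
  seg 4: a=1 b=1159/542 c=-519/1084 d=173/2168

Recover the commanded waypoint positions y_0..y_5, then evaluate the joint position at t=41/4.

y_0 = S_0(0) = a_0 = 2
y_1 = S_1(0) = a_1 = -4
y_2 = S_2(0) = a_2 = 4
y_3 = S_3(0) = a_3 = -3
y_4 = S_4(0) = a_4 = 1
y_5 = S_4(2) = 4
t_q=41/4 is in segment 3 (τ=9/4); S_3(τ)=-53283/69376

y_0=2 y_1=-4 y_2=4 y_3=-3 y_4=1 y_5=4
S(41/4) = -53283/69376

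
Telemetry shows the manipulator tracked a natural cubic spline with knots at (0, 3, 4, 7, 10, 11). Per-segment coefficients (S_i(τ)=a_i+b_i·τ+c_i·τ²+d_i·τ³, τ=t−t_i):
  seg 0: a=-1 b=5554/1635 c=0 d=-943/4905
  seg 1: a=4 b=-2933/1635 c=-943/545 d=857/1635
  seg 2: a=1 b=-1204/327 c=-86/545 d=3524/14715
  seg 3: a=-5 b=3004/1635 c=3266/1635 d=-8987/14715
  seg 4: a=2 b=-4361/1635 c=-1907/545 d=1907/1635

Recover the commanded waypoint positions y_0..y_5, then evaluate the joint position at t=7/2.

y_0=-1 y_1=4 y_2=1 y_3=-5 y_4=2 y_5=-3
S(7/2) = 11929/4360

y_0 = S_0(0) = a_0 = -1
y_1 = S_1(0) = a_1 = 4
y_2 = S_2(0) = a_2 = 1
y_3 = S_3(0) = a_3 = -5
y_4 = S_4(0) = a_4 = 2
y_5 = S_4(1) = -3
t_q=7/2 is in segment 1 (τ=1/2); S_1(τ)=11929/4360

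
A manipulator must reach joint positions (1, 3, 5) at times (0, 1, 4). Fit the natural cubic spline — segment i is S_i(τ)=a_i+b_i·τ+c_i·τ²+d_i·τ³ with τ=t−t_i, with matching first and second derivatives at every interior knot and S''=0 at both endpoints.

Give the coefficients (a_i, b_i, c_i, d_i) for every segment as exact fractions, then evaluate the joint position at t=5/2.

Δ: Δ0=2, Δ1=2/3
row 1: diag=8, rhs=-8; c'=3/8, d'=-1
back: M1=-1
M: M0=0, M1=-1, M2=0
seg 0: a=1, c=M0/2=0, d=(M1−M0)/(6·1)=-1/6, b=Δ0−h0·(2M0+M1)/6=13/6
seg 1: a=3, c=M1/2=-1/2, d=(M2−M1)/(6·3)=1/18, b=Δ1−h1·(2M1+M2)/6=5/3
t_q=5/2 → seg 1, τ=3/2; S=3+5/3·τ+-1/2·τ²+1/18·τ³=73/16

  seg 0: a=1 b=13/6 c=0 d=-1/6
  seg 1: a=3 b=5/3 c=-1/2 d=1/18
S(5/2) = 73/16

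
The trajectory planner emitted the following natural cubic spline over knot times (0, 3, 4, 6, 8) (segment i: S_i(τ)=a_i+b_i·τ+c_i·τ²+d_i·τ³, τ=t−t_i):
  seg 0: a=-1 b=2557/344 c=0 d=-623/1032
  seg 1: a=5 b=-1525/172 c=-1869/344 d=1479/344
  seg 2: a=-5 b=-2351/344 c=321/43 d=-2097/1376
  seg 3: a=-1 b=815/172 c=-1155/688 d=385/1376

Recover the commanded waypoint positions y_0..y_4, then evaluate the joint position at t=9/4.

y_0 = S_0(0) = a_0 = -1
y_1 = S_1(0) = a_1 = 5
y_2 = S_2(0) = a_2 = -5
y_3 = S_3(0) = a_3 = -1
y_4 = S_3(2) = 4
t_q=9/4 is in segment 0 (τ=9/4); S_0(τ)=194803/22016

y_0=-1 y_1=5 y_2=-5 y_3=-1 y_4=4
S(9/4) = 194803/22016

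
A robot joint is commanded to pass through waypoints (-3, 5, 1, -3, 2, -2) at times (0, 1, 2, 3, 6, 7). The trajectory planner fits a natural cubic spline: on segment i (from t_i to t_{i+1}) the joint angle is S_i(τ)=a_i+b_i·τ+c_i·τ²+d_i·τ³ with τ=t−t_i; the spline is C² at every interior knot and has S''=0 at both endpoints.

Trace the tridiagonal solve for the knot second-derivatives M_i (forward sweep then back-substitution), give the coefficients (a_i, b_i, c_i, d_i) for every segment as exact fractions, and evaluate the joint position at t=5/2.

Δ: Δ0=8, Δ1=-4, Δ2=-4, Δ3=5/3, Δ4=-4
row 1: diag=4, rhs=-72; c'=1/4, d'=-18
row 2: denom=4−1·1/4=15/4; d'=(0−1·-18)/(15/4)=24/5
row 3: denom=8−1·4/15=116/15; d'=(34−1·24/5)/(116/15)=219/58
row 4: denom=8−3·45/116=793/116; d'=(-34−3·219/58)/(793/116)=-5258/793
back: M4=-5258/793
back: M3=219/58−45/116·-5258/793=5034/793
back: M2=24/5−4/15·5034/793=2464/793
back: M1=-18−1/4·2464/793=-14890/793
M: M0=0, M1=-14890/793, M2=2464/793, M3=5034/793, M4=-5258/793, M5=0
seg 0: a=-3, c=M0/2=0, d=(M1−M0)/(6·1)=-7445/2379, b=Δ0−h0·(2M0+M1)/6=26477/2379
seg 1: a=5, c=M1/2=-7445/793, d=(M2−M1)/(6·1)=8677/2379, b=Δ1−h1·(2M1+M2)/6=4142/2379
seg 2: a=1, c=M2/2=1232/793, d=(M3−M2)/(6·1)=1285/2379, b=Δ2−h2·(2M2+M3)/6=-14497/2379
seg 3: a=-3, c=M3/2=2517/793, d=(M4−M3)/(6·3)=-5146/7137, b=Δ3−h3·(2M3+M4)/6=-250/183
seg 4: a=2, c=M4/2=-2629/793, d=(M5−M4)/(6·1)=2629/2379, b=Δ4−h4·(2M4+M5)/6=-4258/2379
t_q=5/2 → seg 2, τ=1/2; S=1+-14497/2379·τ+1232/793·τ²+1285/2379·τ³=-10093/6344

  seg 0: a=-3 b=26477/2379 c=0 d=-7445/2379
  seg 1: a=5 b=4142/2379 c=-7445/793 d=8677/2379
  seg 2: a=1 b=-14497/2379 c=1232/793 d=1285/2379
  seg 3: a=-3 b=-250/183 c=2517/793 d=-5146/7137
  seg 4: a=2 b=-4258/2379 c=-2629/793 d=2629/2379
S(5/2) = -10093/6344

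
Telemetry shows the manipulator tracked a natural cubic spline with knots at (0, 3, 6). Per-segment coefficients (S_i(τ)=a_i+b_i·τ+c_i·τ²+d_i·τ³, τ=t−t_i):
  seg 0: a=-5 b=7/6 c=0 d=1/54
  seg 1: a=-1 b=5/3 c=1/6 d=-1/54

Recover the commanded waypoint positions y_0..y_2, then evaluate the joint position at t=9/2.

y_0 = S_0(0) = a_0 = -5
y_1 = S_1(0) = a_1 = -1
y_2 = S_1(3) = 5
t_q=9/2 is in segment 1 (τ=3/2); S_1(τ)=29/16

y_0=-5 y_1=-1 y_2=5
S(9/2) = 29/16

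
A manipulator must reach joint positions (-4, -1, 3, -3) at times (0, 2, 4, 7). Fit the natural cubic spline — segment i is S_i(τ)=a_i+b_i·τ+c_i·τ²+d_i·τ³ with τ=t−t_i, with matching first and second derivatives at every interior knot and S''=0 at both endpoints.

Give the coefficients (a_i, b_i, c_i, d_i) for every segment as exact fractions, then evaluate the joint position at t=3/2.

  seg 0: a=-4 b=22/19 c=0 d=13/152
  seg 1: a=-1 b=83/38 c=39/76 d=-23/76
  seg 2: a=3 b=23/38 c=-99/76 d=11/76
S(3/2) = -2401/1216

Δ: Δ0=3/2, Δ1=2, Δ2=-2
row 1: diag=8, rhs=3; c'=1/4, d'=3/8
row 2: denom=10−2·1/4=19/2; d'=(-24−2·3/8)/(19/2)=-99/38
back: M2=-99/38
back: M1=3/8−1/4·-99/38=39/38
M: M0=0, M1=39/38, M2=-99/38, M3=0
seg 0: a=-4, c=M0/2=0, d=(M1−M0)/(6·2)=13/152, b=Δ0−h0·(2M0+M1)/6=22/19
seg 1: a=-1, c=M1/2=39/76, d=(M2−M1)/(6·2)=-23/76, b=Δ1−h1·(2M1+M2)/6=83/38
seg 2: a=3, c=M2/2=-99/76, d=(M3−M2)/(6·3)=11/76, b=Δ2−h2·(2M2+M3)/6=23/38
t_q=3/2 → seg 0, τ=3/2; S=-4+22/19·τ+0·τ²+13/152·τ³=-2401/1216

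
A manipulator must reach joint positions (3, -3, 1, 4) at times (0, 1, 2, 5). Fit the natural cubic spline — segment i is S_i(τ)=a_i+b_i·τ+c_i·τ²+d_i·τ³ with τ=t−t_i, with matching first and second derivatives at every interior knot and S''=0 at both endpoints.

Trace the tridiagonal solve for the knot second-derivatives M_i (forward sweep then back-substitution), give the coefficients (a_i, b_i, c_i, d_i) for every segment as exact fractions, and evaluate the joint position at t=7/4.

Δ: Δ0=-6, Δ1=4, Δ2=1
row 1: diag=4, rhs=60; c'=1/4, d'=15
row 2: denom=8−1·1/4=31/4; d'=(-18−1·15)/(31/4)=-132/31
back: M2=-132/31
back: M1=15−1/4·-132/31=498/31
M: M0=0, M1=498/31, M2=-132/31, M3=0
seg 0: a=3, c=M0/2=0, d=(M1−M0)/(6·1)=83/31, b=Δ0−h0·(2M0+M1)/6=-269/31
seg 1: a=-3, c=M1/2=249/31, d=(M2−M1)/(6·1)=-105/31, b=Δ1−h1·(2M1+M2)/6=-20/31
seg 2: a=1, c=M2/2=-66/31, d=(M3−M2)/(6·3)=22/93, b=Δ2−h2·(2M2+M3)/6=163/31
t_q=7/4 → seg 1, τ=3/4; S=-3+-20/31·τ+249/31·τ²+-105/31·τ³=-783/1984

  seg 0: a=3 b=-269/31 c=0 d=83/31
  seg 1: a=-3 b=-20/31 c=249/31 d=-105/31
  seg 2: a=1 b=163/31 c=-66/31 d=22/93
S(7/4) = -783/1984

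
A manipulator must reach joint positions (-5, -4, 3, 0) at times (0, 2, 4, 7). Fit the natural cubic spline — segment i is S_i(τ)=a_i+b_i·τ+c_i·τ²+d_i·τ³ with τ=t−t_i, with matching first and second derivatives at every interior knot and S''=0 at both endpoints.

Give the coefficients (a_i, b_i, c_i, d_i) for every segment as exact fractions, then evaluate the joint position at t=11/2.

  seg 0: a=-5 b=-10/19 c=0 d=39/152
  seg 1: a=-4 b=97/38 c=117/76 d=-81/152
  seg 2: a=3 b=44/19 c=-63/38 d=7/38
S(11/2) = 1023/304

Δ: Δ0=1/2, Δ1=7/2, Δ2=-1
row 1: diag=8, rhs=18; c'=1/4, d'=9/4
row 2: denom=10−2·1/4=19/2; d'=(-27−2·9/4)/(19/2)=-63/19
back: M2=-63/19
back: M1=9/4−1/4·-63/19=117/38
M: M0=0, M1=117/38, M2=-63/19, M3=0
seg 0: a=-5, c=M0/2=0, d=(M1−M0)/(6·2)=39/152, b=Δ0−h0·(2M0+M1)/6=-10/19
seg 1: a=-4, c=M1/2=117/76, d=(M2−M1)/(6·2)=-81/152, b=Δ1−h1·(2M1+M2)/6=97/38
seg 2: a=3, c=M2/2=-63/38, d=(M3−M2)/(6·3)=7/38, b=Δ2−h2·(2M2+M3)/6=44/19
t_q=11/2 → seg 2, τ=3/2; S=3+44/19·τ+-63/38·τ²+7/38·τ³=1023/304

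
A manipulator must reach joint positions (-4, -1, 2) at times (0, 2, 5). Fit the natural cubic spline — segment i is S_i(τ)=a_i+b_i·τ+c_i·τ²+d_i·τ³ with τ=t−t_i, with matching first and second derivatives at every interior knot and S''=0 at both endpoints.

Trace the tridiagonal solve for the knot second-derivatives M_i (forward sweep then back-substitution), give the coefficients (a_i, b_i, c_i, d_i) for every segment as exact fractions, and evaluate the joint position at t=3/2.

  seg 0: a=-4 b=8/5 c=0 d=-1/40
  seg 1: a=-1 b=13/10 c=-3/20 d=1/60
S(3/2) = -539/320

Δ: Δ0=3/2, Δ1=1
row 1: diag=10, rhs=-3; c'=3/10, d'=-3/10
back: M1=-3/10
M: M0=0, M1=-3/10, M2=0
seg 0: a=-4, c=M0/2=0, d=(M1−M0)/(6·2)=-1/40, b=Δ0−h0·(2M0+M1)/6=8/5
seg 1: a=-1, c=M1/2=-3/20, d=(M2−M1)/(6·3)=1/60, b=Δ1−h1·(2M1+M2)/6=13/10
t_q=3/2 → seg 0, τ=3/2; S=-4+8/5·τ+0·τ²+-1/40·τ³=-539/320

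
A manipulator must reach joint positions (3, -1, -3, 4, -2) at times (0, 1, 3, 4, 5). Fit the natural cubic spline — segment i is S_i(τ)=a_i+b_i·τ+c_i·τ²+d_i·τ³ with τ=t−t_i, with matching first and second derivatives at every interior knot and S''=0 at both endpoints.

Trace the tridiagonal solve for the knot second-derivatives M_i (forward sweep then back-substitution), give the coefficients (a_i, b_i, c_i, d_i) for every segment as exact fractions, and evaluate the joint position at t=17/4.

Δ: Δ0=-4, Δ1=-1, Δ2=7, Δ3=-6
row 1: diag=6, rhs=18; c'=1/3, d'=3
row 2: denom=6−2·1/3=16/3; d'=(48−2·3)/(16/3)=63/8
row 3: denom=4−1·3/16=61/16; d'=(-78−1·63/8)/(61/16)=-1374/61
back: M3=-1374/61
back: M2=63/8−3/16·-1374/61=738/61
back: M1=3−1/3·738/61=-63/61
M: M0=0, M1=-63/61, M2=738/61, M3=-1374/61, M4=0
seg 0: a=3, c=M0/2=0, d=(M1−M0)/(6·1)=-21/122, b=Δ0−h0·(2M0+M1)/6=-467/122
seg 1: a=-1, c=M1/2=-63/122, d=(M2−M1)/(6·2)=267/244, b=Δ1−h1·(2M1+M2)/6=-265/61
seg 2: a=-3, c=M2/2=369/61, d=(M3−M2)/(6·1)=-352/61, b=Δ2−h2·(2M2+M3)/6=410/61
seg 3: a=4, c=M3/2=-687/61, d=(M4−M3)/(6·1)=229/61, b=Δ3−h3·(2M3+M4)/6=92/61
t_q=17/4 → seg 3, τ=1/4; S=4+92/61·τ+-687/61·τ²+229/61·τ³=14569/3904

  seg 0: a=3 b=-467/122 c=0 d=-21/122
  seg 1: a=-1 b=-265/61 c=-63/122 d=267/244
  seg 2: a=-3 b=410/61 c=369/61 d=-352/61
  seg 3: a=4 b=92/61 c=-687/61 d=229/61
S(17/4) = 14569/3904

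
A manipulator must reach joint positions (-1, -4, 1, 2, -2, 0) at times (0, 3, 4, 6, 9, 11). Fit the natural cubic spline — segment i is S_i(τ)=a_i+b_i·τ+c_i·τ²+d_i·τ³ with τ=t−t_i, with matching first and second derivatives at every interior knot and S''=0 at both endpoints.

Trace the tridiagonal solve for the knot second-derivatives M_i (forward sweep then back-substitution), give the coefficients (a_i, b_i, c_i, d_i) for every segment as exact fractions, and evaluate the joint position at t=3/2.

Δ: Δ0=-1, Δ1=5, Δ2=1/2, Δ3=-4/3, Δ4=1
row 1: diag=8, rhs=36; c'=1/8, d'=9/2
row 2: denom=6−1·1/8=47/8; d'=(-27−1·9/2)/(47/8)=-252/47
row 3: denom=10−2·16/47=438/47; d'=(-11−2·-252/47)/(438/47)=-13/438
row 4: denom=10−3·47/146=1319/146; d'=(14−3·-13/438)/(1319/146)=2057/1319
back: M4=2057/1319
back: M3=-13/438−47/146·2057/1319=-2104/3957
back: M2=-252/47−16/47·-2104/3957=-20500/3957
back: M1=9/2−1/8·-20500/3957=20369/3957
M: M0=0, M1=20369/3957, M2=-20500/3957, M3=-2104/3957, M4=2057/1319, M5=0
seg 0: a=-1, c=M0/2=0, d=(M1−M0)/(6·3)=20369/71226, b=Δ0−h0·(2M0+M1)/6=-28283/7914
seg 1: a=-4, c=M1/2=20369/7914, d=(M2−M1)/(6·1)=-4541/2638, b=Δ1−h1·(2M1+M2)/6=16412/3957
seg 2: a=1, c=M2/2=-10250/3957, d=(M3−M2)/(6·2)=511/1319, b=Δ2−h2·(2M2+M3)/6=32693/7914
seg 3: a=2, c=M3/2=-1052/3957, d=(M4−M3)/(6·3)=8275/71226, b=Δ3−h3·(2M3+M4)/6=-12515/7914
seg 4: a=-2, c=M4/2=2057/2638, d=(M5−M4)/(6·2)=-2057/15828, b=Δ4−h4·(2M4+M5)/6=-157/3957
t_q=3/2 → seg 0, τ=3/2; S=-1+-28283/7914·τ+0·τ²+20369/71226·τ³=-113867/21104

  seg 0: a=-1 b=-28283/7914 c=0 d=20369/71226
  seg 1: a=-4 b=16412/3957 c=20369/7914 d=-4541/2638
  seg 2: a=1 b=32693/7914 c=-10250/3957 d=511/1319
  seg 3: a=2 b=-12515/7914 c=-1052/3957 d=8275/71226
  seg 4: a=-2 b=-157/3957 c=2057/2638 d=-2057/15828
S(3/2) = -113867/21104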